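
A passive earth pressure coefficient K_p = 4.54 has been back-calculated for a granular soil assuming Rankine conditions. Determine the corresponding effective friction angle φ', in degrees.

39.7°

K_p = (1+sin φ)/(1−sin φ) ⇒ sin φ = (K_p − 1)/(K_p + 1) = 0.6390.
φ = arcsin(0.6390) = 39.72°.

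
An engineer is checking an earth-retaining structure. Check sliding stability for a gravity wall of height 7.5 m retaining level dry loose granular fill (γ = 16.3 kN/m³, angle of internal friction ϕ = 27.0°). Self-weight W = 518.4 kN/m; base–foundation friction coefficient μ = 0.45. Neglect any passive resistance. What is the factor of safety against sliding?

K_a = tan²(45° − 27.0°/2) = 0.3755.
P_a = ½K_aγH² = 0.5×0.3755×16.3×7.5² = 172.2 kN/m, acting at H/3 = 2.500 m above the base.
FS_sliding = μW / P_a = 0.45×518.4 / 172.2 = 1.355.

1.36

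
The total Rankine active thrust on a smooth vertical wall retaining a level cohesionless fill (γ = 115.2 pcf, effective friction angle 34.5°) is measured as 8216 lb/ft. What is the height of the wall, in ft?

22.7 ft

K_a = 0.2768. P_a = ½ K_a γ H² ⇒ H = √(2P_a/(K_a γ)).
H = √(2×8216/(0.2768×115.2)) = 22.70 ft.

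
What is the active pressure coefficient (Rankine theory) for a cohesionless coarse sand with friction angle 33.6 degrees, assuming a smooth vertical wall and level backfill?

K_a = tan²(45° − φ/2) = tan²(28.20°) = 0.2875.

0.288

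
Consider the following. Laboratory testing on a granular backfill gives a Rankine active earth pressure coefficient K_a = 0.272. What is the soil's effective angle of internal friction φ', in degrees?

K_a = tan²(45° − φ/2) ⇒ 45° − φ/2 = arctan(√0.272) = 27.54°.
φ = 2(45° − 27.54°) = 34.91°.

34.9°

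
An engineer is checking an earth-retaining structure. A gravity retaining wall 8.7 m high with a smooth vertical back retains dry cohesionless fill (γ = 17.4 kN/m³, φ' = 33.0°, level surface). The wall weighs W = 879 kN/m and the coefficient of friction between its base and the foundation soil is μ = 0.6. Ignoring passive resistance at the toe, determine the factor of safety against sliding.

K_a = tan²(45° − 33.0°/2) = 0.2948.
P_a = ½K_aγH² = 0.5×0.2948×17.4×8.7² = 194.1 kN/m, acting at H/3 = 2.900 m above the base.
FS_sliding = μW / P_a = 0.6×879 / 194.1 = 2.717.

2.72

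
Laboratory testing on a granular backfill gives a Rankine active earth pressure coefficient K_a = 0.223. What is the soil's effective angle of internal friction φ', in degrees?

39.4°

K_a = tan²(45° − φ/2) ⇒ 45° − φ/2 = arctan(√0.223) = 25.28°.
φ = 2(45° − 25.28°) = 39.44°.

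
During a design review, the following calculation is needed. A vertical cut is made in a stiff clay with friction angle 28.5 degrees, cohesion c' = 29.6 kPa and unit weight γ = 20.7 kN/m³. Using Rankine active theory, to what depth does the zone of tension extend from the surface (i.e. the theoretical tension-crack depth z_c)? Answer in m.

K_a = tan²(45° − 28.5°/2) = 0.3540; √K_a = 0.5949.
The active pressure is zero where K_a γ z = 2c√K_a, so z_c = 2c/(γ√K_a) = 2×29.6/(20.7×0.5949) = 4.807 m.

4.81 m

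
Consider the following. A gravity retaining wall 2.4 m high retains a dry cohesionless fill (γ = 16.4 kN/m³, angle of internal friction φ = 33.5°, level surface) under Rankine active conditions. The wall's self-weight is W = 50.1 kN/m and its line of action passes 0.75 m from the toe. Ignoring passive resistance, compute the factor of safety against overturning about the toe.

3.44

K_a = tan²(45° − 33.5°/2) = 0.2887.
P_a = ½K_aγH² = 0.5×0.2887×16.4×2.4² = 13.64 kN/m, acting at H/3 = 0.8000 m above the base.
Overturning moment M_o = P_a × H/3 = 13.64 × 0.8000 = 10.91.
Resisting moment M_r = W × 0.75 = 50.1 × 0.75 = 37.58.
FS_overturning = M_r/M_o = 37.58/10.91 = 3.444.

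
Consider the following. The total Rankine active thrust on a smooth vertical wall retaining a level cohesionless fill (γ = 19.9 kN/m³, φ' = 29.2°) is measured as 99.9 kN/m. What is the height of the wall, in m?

5.40 m

K_a = 0.3442. P_a = ½ K_a γ H² ⇒ H = √(2P_a/(K_a γ)).
H = √(2×99.9/(0.3442×19.9)) = 5.401 m.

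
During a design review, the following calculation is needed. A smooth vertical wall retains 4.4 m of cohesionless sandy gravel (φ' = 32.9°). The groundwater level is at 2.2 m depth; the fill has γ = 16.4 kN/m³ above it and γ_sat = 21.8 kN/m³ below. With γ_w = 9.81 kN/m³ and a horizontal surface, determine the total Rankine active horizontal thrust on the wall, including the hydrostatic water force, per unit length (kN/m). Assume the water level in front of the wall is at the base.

K_a = tan²(45° − φ/2) = 0.2960.
γ' = 21.8 − 9.81 = 11.99 kN/m³. Depth below WT = 2.2 m.
σ'_h at WT = K_a γ d_w = 10.68 kPa; at base = 10.68 + K_a γ' × 2.2 = 18.49 kPa.
P₁ (0–2.2 m) = ½×10.68×2.2 = 11.75. P₂ (2.2–4.4 m) = ½(10.68+18.49)×2.2 = 32.09.
P_w = ½ γ_w h₂² = 0.5×9.81×2.2² = 23.74. Total = 11.75+32.09+23.74 = 67.58 kN/m.

67.6 kN/m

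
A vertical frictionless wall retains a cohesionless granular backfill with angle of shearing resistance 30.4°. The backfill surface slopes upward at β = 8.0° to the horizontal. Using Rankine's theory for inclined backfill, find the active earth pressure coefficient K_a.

K_a = cos β · (cos β − √(cos²β − cos²φ)) / (cos β + √(cos²β − cos²φ)).
cos β = 0.9903, cos φ = 0.8625, √(cos²β − cos²φ) = 0.4865.
K_a = 0.9903 × (0.9903 − 0.4865)/(0.9903 + 0.4865) = 0.3378.

0.338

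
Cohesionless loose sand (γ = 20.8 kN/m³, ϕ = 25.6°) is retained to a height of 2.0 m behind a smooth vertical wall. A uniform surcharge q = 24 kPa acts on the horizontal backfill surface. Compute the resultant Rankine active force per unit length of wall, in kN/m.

35.5 kN/m

K_a = tan²(45° − φ/2) = 0.3966.
Soil triangle: ½ K_a γ H² = 0.5×0.3966×20.8×2.0² = 16.50 kN/m.
Surcharge rectangle: K_a q H = 0.3966×24×2.0 = 19.04 kN/m.
Total = 16.50 + 19.04 = 35.53 kN/m.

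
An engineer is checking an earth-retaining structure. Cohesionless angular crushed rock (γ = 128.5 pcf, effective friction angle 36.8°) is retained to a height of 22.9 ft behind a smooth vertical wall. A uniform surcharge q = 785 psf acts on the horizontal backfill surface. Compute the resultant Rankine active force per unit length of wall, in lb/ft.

13000 lb/ft

K_a = tan²(45° − φ/2) = 0.2508.
Soil triangle: ½ K_a γ H² = 0.5×0.2508×128.5×22.9² = 8449 lb/ft.
Surcharge rectangle: K_a q H = 0.2508×785×22.9 = 4508 lb/ft.
Total = 8449 + 4508 = 12960 lb/ft.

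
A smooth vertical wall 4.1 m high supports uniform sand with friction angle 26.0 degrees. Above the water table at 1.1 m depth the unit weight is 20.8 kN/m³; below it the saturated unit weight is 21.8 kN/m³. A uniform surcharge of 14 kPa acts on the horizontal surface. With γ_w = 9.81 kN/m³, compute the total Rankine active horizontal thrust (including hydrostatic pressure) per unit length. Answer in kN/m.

K_a = tan²(45° − φ/2) = 0.3905.
γ' = 21.8 − 9.81 = 11.99 kN/m³. h₂ = H − d_w = 3.0 m.
σ'_h: at surface K_a·q = 5.466; at WT K_a(q+γd_w) = 14.40; at base K_a(q+γd_w+γ'h₂) = 28.45 kPa.
P₁ = ½(5.466+14.40)×1.1 = 10.93; P₂ = ½(14.40+28.45)×3.0 = 64.27; P_w = ½γ_w h₂² = 44.14.
Total = 10.93+64.27+44.14 = 119.3 kN/m.

119 kN/m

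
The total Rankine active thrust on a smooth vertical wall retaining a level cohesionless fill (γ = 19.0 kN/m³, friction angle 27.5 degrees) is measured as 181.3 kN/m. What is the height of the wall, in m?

7.20 m

K_a = 0.3682. P_a = ½ K_a γ H² ⇒ H = √(2P_a/(K_a γ)).
H = √(2×181.3/(0.3682×19.0)) = 7.199 m.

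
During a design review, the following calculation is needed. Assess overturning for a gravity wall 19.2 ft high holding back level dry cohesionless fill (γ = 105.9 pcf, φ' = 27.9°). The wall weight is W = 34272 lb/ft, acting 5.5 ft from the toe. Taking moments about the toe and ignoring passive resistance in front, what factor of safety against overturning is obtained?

K_a = tan²(45° − 27.9°/2) = 0.3625.
P_a = ½K_aγH² = 0.5×0.3625×105.9×19.2² = 7075 lb/ft, acting at H/3 = 6.400 ft above the base.
Overturning moment M_o = P_a × H/3 = 7075 × 6.400 = 45280.
Resisting moment M_r = W × 5.5 = 34272 × 5.5 = 188500.
FS_overturning = M_r/M_o = 188500/45280 = 4.163.

4.16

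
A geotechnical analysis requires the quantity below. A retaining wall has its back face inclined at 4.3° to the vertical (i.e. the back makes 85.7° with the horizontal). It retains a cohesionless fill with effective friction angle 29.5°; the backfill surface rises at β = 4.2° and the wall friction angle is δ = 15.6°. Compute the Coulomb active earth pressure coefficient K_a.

K_a = sin²(α+φ) / [sin²α · sin(α−δ) · (1 + √{sin(φ+δ)sin(φ−β) / (sin(α−δ)sin(α+β))})²].
With α = 85.7°, φ = 29.5°, δ = 15.6°, β = 4.2°: K_a = 0.3564.

0.356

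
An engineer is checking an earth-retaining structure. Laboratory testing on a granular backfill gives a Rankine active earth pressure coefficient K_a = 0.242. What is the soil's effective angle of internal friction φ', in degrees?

37.6°

K_a = tan²(45° − φ/2) ⇒ 45° − φ/2 = arctan(√0.242) = 26.19°.
φ = 2(45° − 26.19°) = 37.61°.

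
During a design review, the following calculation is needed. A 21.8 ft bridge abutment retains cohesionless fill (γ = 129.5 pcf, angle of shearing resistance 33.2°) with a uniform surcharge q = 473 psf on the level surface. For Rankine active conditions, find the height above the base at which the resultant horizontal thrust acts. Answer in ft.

K_a = 0.2924.
Triangular part P₁ = ½K_aγH² = 8996 at H/3 = 7.267 ft; rectangular part P₂ = K_a q H = 3015 at H/2 = 10.90 ft.
ȳ = (P₁·7.267 + P₂·10.90)/(P₁+P₂) = 8.179 ft.

8.18 ft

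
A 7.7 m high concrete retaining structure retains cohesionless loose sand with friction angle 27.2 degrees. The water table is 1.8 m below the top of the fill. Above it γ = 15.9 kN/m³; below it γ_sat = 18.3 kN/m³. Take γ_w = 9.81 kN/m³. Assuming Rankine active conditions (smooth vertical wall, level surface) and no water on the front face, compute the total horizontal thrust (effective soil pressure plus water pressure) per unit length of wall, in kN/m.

K_a = tan²(45° − φ/2) = 0.3726.
γ' = 18.3 − 9.81 = 8.490 kN/m³. Depth below WT = 5.9 m.
σ'_h at WT = K_a γ d_w = 10.66 kPa; at base = 10.66 + K_a γ' × 5.9 = 29.33 kPa.
P₁ (0–1.8 m) = ½×10.66×1.8 = 9.597. P₂ (1.8–7.7 m) = ½(10.66+29.33)×5.9 = 118.0.
P_w = ½ γ_w h₂² = 0.5×9.81×5.9² = 170.7. Total = 9.597+118.0+170.7 = 298.3 kN/m.

298 kN/m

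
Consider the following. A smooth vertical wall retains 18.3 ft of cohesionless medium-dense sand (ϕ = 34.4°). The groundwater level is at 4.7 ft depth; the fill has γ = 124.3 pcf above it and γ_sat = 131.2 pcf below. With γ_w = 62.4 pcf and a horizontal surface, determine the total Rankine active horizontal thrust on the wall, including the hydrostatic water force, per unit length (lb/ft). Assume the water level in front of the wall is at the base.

10100 lb/ft

K_a = tan²(45° − φ/2) = 0.2780.
γ' = 131.2 − 62.4 = 68.80 pcf. Depth below WT = 13.6 ft.
σ'_h at WT = K_a γ d_w = 162.4 psf; at base = 162.4 + K_a γ' × 13.6 = 422.5 psf.
P₁ (0–4.7 ft) = ½×162.4×4.7 = 381.6. P₂ (4.7–18.3 ft) = ½(162.4+422.5)×13.6 = 3977.
P_w = ½ γ_w h₂² = 0.5×62.4×13.6² = 5771. Total = 381.6+3977+5771 = 10130 lb/ft.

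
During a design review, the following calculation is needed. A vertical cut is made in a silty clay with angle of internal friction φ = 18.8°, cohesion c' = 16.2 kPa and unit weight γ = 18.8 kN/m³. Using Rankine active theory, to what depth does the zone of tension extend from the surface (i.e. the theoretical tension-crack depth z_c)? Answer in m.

K_a = tan²(45° − 18.8°/2) = 0.5126; √K_a = 0.7159.
The active pressure is zero where K_a γ z = 2c√K_a, so z_c = 2c/(γ√K_a) = 2×16.2/(18.8×0.7159) = 2.407 m.

2.41 m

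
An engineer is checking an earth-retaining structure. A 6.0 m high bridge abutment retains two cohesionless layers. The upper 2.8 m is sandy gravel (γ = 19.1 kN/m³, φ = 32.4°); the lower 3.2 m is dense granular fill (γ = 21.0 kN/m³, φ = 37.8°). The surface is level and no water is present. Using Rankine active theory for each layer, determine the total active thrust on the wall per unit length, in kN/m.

K_a1 = tan²(45°−32.4°/2) = 0.3022; K_a2 = tan²(45°−37.8°/2) = 0.2400.
Layer 1: σ at base = K_a1 γ₁ h₁ = 16.16 kPa; P₁ = ½×16.16×2.8 = 22.63.
Layer 2: σ_v at top = γ₁h₁ = 53.48; σ_h top = K_a2×53.48 = 12.84; σ_h base = K_a2×(53.48+21.0×3.2) = 28.96.
P₂ = ½(12.84+28.96)×3.2 = 66.88. Total P_a = 22.63+66.88 = 89.51 kN/m.

89.5 kN/m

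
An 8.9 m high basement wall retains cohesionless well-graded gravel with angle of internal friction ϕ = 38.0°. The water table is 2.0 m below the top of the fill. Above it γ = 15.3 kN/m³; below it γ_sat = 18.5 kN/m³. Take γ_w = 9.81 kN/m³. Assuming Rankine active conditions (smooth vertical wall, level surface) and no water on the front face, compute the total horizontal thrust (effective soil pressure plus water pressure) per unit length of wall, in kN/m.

K_a = tan²(45° − φ/2) = 0.2379.
γ' = 18.5 − 9.81 = 8.690 kN/m³. Depth below WT = 6.9 m.
σ'_h at WT = K_a γ d_w = 7.279 kPa; at base = 7.279 + K_a γ' × 6.9 = 21.54 kPa.
P₁ (0–2.0 m) = ½×7.279×2.0 = 7.279. P₂ (2.0–8.9 m) = ½(7.279+21.54)×6.9 = 99.44.
P_w = ½ γ_w h₂² = 0.5×9.81×6.9² = 233.5. Total = 7.279+99.44+233.5 = 340.2 kN/m.

340 kN/m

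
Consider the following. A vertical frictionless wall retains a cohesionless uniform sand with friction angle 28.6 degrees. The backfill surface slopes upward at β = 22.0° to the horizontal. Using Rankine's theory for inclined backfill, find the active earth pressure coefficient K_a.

0.476

K_a = cos β · (cos β − √(cos²β − cos²φ)) / (cos β + √(cos²β − cos²φ)).
cos β = 0.9272, cos φ = 0.8780, √(cos²β − cos²φ) = 0.2980.
K_a = 0.9272 × (0.9272 − 0.2980)/(0.9272 + 0.2980) = 0.4761.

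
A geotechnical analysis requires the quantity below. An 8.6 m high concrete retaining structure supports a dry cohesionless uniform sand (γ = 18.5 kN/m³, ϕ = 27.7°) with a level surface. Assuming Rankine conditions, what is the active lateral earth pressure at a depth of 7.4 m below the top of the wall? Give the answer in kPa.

50.0 kPa

K_a = (1 − sin φ)/(1 + sin φ) = 0.3653.
σ_h = K_a γ z = 0.3653 × 18.5 × 7.4 = 50.01 kPa.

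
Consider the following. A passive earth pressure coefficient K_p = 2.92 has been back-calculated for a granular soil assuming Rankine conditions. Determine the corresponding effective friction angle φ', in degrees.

29.3°

K_p = (1+sin φ)/(1−sin φ) ⇒ sin φ = (K_p − 1)/(K_p + 1) = 0.4898.
φ = arcsin(0.4898) = 29.33°.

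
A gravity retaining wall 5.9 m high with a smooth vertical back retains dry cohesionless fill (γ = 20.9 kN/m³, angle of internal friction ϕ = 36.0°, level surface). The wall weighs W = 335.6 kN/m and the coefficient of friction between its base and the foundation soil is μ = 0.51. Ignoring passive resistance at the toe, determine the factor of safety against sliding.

K_a = tan²(45° − 36.0°/2) = 0.2596.
P_a = ½K_aγH² = 0.5×0.2596×20.9×5.9² = 94.44 kN/m, acting at H/3 = 1.967 m above the base.
FS_sliding = μW / P_a = 0.51×335.6 / 94.44 = 1.812.

1.81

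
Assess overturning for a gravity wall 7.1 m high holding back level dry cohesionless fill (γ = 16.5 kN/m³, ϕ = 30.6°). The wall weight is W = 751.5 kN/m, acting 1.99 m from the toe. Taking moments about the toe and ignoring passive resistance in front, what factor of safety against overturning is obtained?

K_a = tan²(45° − 30.6°/2) = 0.3253.
P_a = ½K_aγH² = 0.5×0.3253×16.5×7.1² = 135.3 kN/m, acting at H/3 = 2.367 m above the base.
Overturning moment M_o = P_a × H/3 = 135.3 × 2.367 = 320.2.
Resisting moment M_r = W × 1.99 = 751.5 × 1.99 = 1495.
FS_overturning = M_r/M_o = 1495/320.2 = 4.670.

4.67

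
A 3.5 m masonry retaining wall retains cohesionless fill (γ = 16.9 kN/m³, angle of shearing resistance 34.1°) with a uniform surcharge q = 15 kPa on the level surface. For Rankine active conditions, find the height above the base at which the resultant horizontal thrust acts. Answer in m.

1.36 m

K_a = 0.2815.
Triangular part P₁ = ½K_aγH² = 29.14 at H/3 = 1.167 m; rectangular part P₂ = K_a q H = 14.78 at H/2 = 1.750 m.
ȳ = (P₁·1.167 + P₂·1.750)/(P₁+P₂) = 1.363 m.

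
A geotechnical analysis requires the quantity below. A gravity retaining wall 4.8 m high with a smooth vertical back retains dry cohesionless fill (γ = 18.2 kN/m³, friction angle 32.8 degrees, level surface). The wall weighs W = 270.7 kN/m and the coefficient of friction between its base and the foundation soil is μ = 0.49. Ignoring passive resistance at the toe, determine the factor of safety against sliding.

K_a = tan²(45° − 32.8°/2) = 0.2973.
P_a = ½K_aγH² = 0.5×0.2973×18.2×4.8² = 62.33 kN/m, acting at H/3 = 1.600 m above the base.
FS_sliding = μW / P_a = 0.49×270.7 / 62.33 = 2.128.

2.13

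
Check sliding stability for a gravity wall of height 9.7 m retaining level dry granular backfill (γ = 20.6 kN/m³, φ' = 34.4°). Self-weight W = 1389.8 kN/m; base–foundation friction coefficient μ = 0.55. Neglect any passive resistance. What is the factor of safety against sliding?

2.84

K_a = tan²(45° − 34.4°/2) = 0.2780.
P_a = ½K_aγH² = 0.5×0.2780×20.6×9.7² = 269.4 kN/m, acting at H/3 = 3.233 m above the base.
FS_sliding = μW / P_a = 0.55×1389.8 / 269.4 = 2.837.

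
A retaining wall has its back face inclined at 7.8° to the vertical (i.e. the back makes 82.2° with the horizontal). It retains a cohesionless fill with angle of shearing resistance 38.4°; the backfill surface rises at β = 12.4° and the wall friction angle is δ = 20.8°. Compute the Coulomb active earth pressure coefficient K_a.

K_a = sin²(α+φ) / [sin²α · sin(α−δ) · (1 + √{sin(φ+δ)sin(φ−β) / (sin(α−δ)sin(α+β))})²].
With α = 82.2°, φ = 38.4°, δ = 20.8°, β = 12.4°: K_a = 0.3135.

0.314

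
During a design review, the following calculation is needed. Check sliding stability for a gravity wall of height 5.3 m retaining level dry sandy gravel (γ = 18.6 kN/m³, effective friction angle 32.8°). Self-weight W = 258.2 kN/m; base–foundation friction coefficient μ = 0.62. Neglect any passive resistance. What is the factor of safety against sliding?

K_a = tan²(45° − 32.8°/2) = 0.2973.
P_a = ½K_aγH² = 0.5×0.2973×18.6×5.3² = 77.66 kN/m, acting at H/3 = 1.767 m above the base.
FS_sliding = μW / P_a = 0.62×258.2 / 77.66 = 2.061.

2.06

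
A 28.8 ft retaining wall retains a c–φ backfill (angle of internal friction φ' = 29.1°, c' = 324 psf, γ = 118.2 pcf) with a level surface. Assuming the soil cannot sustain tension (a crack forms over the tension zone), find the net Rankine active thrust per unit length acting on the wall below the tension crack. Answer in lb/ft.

7750 lb/ft

K_a = 0.3456; √K_a = 0.5879.
Tension-crack depth z_c = 2c/(γ√K_a) = 2×324/(118.2×0.5879) = 9.326 ft.
σ_a at base = K_a γ H − 2c√K_a = 0.3456×118.2×28.8 − 2×324×0.5879 = 795.5 psf.
P_a = ½ × 795.5 × (H − z_c) = 0.5×795.5×19.47 = 7746 lb/ft.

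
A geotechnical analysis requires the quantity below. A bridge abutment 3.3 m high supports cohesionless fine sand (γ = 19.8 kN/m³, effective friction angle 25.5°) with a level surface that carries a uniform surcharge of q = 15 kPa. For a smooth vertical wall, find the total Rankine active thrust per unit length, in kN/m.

K_a = tan²(45° − φ/2) = 0.3981.
Soil triangle: ½ K_a γ H² = 0.5×0.3981×19.8×3.3² = 42.92 kN/m.
Surcharge rectangle: K_a q H = 0.3981×15×3.3 = 19.71 kN/m.
Total = 42.92 + 19.71 = 62.63 kN/m.

62.6 kN/m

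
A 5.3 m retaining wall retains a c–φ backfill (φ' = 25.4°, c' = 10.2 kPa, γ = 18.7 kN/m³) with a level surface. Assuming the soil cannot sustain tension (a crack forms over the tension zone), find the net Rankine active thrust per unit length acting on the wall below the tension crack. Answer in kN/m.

K_a = 0.3996; √K_a = 0.6322.
Tension-crack depth z_c = 2c/(γ√K_a) = 2×10.2/(18.7×0.6322) = 1.726 m.
σ_a at base = K_a γ H − 2c√K_a = 0.3996×18.7×5.3 − 2×10.2×0.6322 = 26.71 kPa.
P_a = ½ × 26.71 × (H − z_c) = 0.5×26.71×3.574 = 47.74 kN/m.

47.7 kN/m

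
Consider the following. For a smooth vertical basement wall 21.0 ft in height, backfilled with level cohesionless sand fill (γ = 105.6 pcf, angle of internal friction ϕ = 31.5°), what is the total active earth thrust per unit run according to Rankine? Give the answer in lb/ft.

K_a = tan²(45° − φ/2) = 0.3136.
P_a = ½ K_a γ H² = 0.5 × 0.3136 × 105.6 × 21.0² = 7303 lb/ft.

7300 lb/ft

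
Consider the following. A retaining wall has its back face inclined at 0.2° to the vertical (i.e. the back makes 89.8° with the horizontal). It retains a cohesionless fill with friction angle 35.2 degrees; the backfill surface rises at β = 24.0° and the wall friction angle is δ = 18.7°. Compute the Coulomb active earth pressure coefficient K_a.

K_a = sin²(α+φ) / [sin²α · sin(α−δ) · (1 + √{sin(φ+δ)sin(φ−β) / (sin(α−δ)sin(α+β))})²].
With α = 89.8°, φ = 35.2°, δ = 18.7°, β = 24.0°: K_a = 0.3489.

0.349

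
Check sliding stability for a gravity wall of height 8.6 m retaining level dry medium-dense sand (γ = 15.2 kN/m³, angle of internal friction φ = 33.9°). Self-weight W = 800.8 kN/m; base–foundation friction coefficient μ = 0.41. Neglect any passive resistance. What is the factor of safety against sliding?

2.06

K_a = tan²(45° − 33.9°/2) = 0.2839.
P_a = ½K_aγH² = 0.5×0.2839×15.2×8.6² = 159.6 kN/m, acting at H/3 = 2.867 m above the base.
FS_sliding = μW / P_a = 0.41×800.8 / 159.6 = 2.057.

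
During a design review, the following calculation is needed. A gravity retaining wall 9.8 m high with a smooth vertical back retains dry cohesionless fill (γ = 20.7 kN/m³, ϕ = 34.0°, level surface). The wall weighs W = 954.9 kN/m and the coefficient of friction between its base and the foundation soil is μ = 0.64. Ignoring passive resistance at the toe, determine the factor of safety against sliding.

K_a = tan²(45° − 34.0°/2) = 0.2827.
P_a = ½K_aγH² = 0.5×0.2827×20.7×9.8² = 281.0 kN/m, acting at H/3 = 3.267 m above the base.
FS_sliding = μW / P_a = 0.64×954.9 / 281.0 = 2.175.

2.17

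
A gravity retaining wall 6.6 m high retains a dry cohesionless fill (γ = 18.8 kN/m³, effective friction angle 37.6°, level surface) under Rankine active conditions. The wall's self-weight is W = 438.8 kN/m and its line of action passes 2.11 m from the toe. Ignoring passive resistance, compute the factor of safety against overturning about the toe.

4.24

K_a = tan²(45° − 37.6°/2) = 0.2421.
P_a = ½K_aγH² = 0.5×0.2421×18.8×6.6² = 99.14 kN/m, acting at H/3 = 2.200 m above the base.
Overturning moment M_o = P_a × H/3 = 99.14 × 2.200 = 218.1.
Resisting moment M_r = W × 2.11 = 438.8 × 2.11 = 925.9.
FS_overturning = M_r/M_o = 925.9/218.1 = 4.245.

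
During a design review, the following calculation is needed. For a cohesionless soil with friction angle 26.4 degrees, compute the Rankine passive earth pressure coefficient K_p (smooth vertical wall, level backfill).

2.60

K_p = (1 + sin φ)/(1 − sin φ) = tan²(45° + 26.4°/2) = 2.601.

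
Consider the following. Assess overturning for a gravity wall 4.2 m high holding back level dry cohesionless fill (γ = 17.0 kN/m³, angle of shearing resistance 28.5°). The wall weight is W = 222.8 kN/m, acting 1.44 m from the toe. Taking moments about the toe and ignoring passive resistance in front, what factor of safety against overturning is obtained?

K_a = tan²(45° − 28.5°/2) = 0.3540.
P_a = ½K_aγH² = 0.5×0.3540×17.0×4.2² = 53.07 kN/m, acting at H/3 = 1.400 m above the base.
Overturning moment M_o = P_a × H/3 = 53.07 × 1.400 = 74.30.
Resisting moment M_r = W × 1.44 = 222.8 × 1.44 = 320.8.
FS_overturning = M_r/M_o = 320.8/74.30 = 4.318.

4.32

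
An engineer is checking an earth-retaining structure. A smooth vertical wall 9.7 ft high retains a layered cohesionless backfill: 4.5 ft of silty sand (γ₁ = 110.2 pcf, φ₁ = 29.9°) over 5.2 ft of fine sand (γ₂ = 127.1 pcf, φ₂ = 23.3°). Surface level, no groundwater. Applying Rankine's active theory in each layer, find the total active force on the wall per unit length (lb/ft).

2230 lb/ft

K_a1 = tan²(45°−29.9°/2) = 0.3347; K_a2 = tan²(45°−23.3°/2) = 0.4331.
Layer 1: σ at base = K_a1 γ₁ h₁ = 166.0 psf; P₁ = ½×166.0×4.5 = 373.4.
Layer 2: σ_v at top = γ₁h₁ = 495.9; σ_h top = K_a2×495.9 = 214.8; σ_h base = K_a2×(495.9+127.1×5.2) = 501.1.
P₂ = ½(214.8+501.1)×5.2 = 1861. Total P_a = 373.4+1861 = 2235 lb/ft.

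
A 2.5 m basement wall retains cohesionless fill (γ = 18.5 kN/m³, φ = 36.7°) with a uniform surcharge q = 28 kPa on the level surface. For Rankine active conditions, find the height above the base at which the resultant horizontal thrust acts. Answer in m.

K_a = 0.2519.
Triangular part P₁ = ½K_aγH² = 14.56 at H/3 = 0.8333 m; rectangular part P₂ = K_a q H = 17.63 at H/2 = 1.250 m.
ȳ = (P₁·0.8333 + P₂·1.250)/(P₁+P₂) = 1.062 m.

1.06 m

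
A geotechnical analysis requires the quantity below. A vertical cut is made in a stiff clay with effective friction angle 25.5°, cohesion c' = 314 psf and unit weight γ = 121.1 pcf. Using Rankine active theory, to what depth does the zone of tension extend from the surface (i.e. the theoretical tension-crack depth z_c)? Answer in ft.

K_a = tan²(45° − 25.5°/2) = 0.3981; √K_a = 0.6310.
The active pressure is zero where K_a γ z = 2c√K_a, so z_c = 2c/(γ√K_a) = 2×314/(121.1×0.6310) = 8.219 ft.

8.22 ft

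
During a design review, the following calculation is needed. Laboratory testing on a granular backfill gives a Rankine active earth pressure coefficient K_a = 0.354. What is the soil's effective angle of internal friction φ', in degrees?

K_a = tan²(45° − φ/2) ⇒ 45° − φ/2 = arctan(√0.354) = 30.75°.
φ = 2(45° − 30.75°) = 28.50°.

28.5°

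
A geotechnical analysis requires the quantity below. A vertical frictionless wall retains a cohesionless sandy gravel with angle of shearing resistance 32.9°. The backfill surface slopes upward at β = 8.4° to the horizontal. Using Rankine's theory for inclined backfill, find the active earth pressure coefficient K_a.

0.305

K_a = cos β · (cos β − √(cos²β − cos²φ)) / (cos β + √(cos²β − cos²φ)).
cos β = 0.9893, cos φ = 0.8396, √(cos²β − cos²φ) = 0.5232.
K_a = 0.9893 × (0.9893 − 0.5232)/(0.9893 + 0.5232) = 0.3049.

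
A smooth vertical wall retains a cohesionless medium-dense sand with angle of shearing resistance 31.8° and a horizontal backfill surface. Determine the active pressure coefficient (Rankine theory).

K_a = tan²(45° − φ/2) = tan²(29.10°) = 0.3098.

0.310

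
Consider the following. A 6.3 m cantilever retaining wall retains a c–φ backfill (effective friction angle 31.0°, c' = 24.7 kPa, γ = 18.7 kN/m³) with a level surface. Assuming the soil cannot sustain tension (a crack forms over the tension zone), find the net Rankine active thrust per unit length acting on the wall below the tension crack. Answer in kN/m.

7.96 kN/m

K_a = 0.3201; √K_a = 0.5658.
Tension-crack depth z_c = 2c/(γ√K_a) = 2×24.7/(18.7×0.5658) = 4.669 m.
σ_a at base = K_a γ H − 2c√K_a = 0.3201×18.7×6.3 − 2×24.7×0.5658 = 9.762 kPa.
P_a = ½ × 9.762 × (H − z_c) = 0.5×9.762×1.631 = 7.960 kN/m.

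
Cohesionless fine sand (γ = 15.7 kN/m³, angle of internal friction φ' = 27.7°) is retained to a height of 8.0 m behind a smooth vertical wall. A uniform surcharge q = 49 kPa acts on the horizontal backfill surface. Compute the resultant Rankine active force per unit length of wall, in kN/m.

K_a = tan²(45° − φ/2) = 0.3653.
Soil triangle: ½ K_a γ H² = 0.5×0.3653×15.7×8.0² = 183.5 kN/m.
Surcharge rectangle: K_a q H = 0.3653×49×8.0 = 143.2 kN/m.
Total = 183.5 + 143.2 = 326.8 kN/m.

327 kN/m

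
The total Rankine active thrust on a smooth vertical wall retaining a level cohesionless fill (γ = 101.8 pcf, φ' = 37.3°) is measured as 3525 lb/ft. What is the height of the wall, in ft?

K_a = 0.2453. P_a = ½ K_a γ H² ⇒ H = √(2P_a/(K_a γ)).
H = √(2×3525/(0.2453×101.8)) = 16.80 ft.

16.8 ft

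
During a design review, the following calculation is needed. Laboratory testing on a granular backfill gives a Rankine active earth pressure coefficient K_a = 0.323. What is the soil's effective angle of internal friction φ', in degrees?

K_a = tan²(45° − φ/2) ⇒ 45° − φ/2 = arctan(√0.323) = 29.61°.
φ = 2(45° − 29.61°) = 30.78°.

30.8°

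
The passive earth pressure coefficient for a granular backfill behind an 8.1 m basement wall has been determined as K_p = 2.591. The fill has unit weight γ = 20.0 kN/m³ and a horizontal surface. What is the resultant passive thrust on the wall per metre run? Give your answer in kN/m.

1700 kN/m

P = ½ K_p γ H² = 0.5 × 2.591 × 20.0 × 8.1² = 1700 kN/m.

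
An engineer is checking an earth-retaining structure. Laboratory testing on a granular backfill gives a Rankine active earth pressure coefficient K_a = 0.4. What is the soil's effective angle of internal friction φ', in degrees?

25.4°

K_a = tan²(45° − φ/2) ⇒ 45° − φ/2 = arctan(√0.4) = 32.31°.
φ = 2(45° − 32.31°) = 25.38°.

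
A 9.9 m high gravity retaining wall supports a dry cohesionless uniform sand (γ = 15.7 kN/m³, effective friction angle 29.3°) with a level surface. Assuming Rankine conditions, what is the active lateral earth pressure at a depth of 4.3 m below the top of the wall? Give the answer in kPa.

23.1 kPa

K_a = (1 − sin φ)/(1 + sin φ) = 0.3428.
σ_h = K_a γ z = 0.3428 × 15.7 × 4.3 = 23.15 kPa.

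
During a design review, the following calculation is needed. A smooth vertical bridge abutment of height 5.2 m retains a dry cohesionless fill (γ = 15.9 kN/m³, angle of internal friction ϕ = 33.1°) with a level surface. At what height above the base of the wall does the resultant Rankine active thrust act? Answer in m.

1.73 m

K_a = 0.2936.
The pressure distribution is triangular, so the resultant acts at H/3 above the base = 5.2/3 = 1.733 m.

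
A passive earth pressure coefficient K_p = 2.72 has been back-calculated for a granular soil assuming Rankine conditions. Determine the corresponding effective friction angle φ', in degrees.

27.5°

K_p = (1+sin φ)/(1−sin φ) ⇒ sin φ = (K_p − 1)/(K_p + 1) = 0.4624.
φ = arcsin(0.4624) = 27.54°.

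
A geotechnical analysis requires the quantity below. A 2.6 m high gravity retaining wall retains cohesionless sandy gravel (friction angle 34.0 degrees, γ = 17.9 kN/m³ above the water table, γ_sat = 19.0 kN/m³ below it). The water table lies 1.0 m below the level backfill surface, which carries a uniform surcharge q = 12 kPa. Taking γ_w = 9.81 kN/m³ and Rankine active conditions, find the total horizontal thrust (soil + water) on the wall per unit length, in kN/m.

35.3 kN/m

K_a = tan²(45° − φ/2) = 0.2827.
γ' = 19.0 − 9.81 = 9.190 kN/m³. h₂ = H − d_w = 1.6 m.
σ'_h: at surface K_a·q = 3.393; at WT K_a(q+γd_w) = 8.453; at base K_a(q+γd_w+γ'h₂) = 12.61 kPa.
P₁ = ½(3.393+8.453)×1.0 = 5.923; P₂ = ½(8.453+12.61)×1.6 = 16.85; P_w = ½γ_w h₂² = 12.56.
Total = 5.923+16.85+12.56 = 35.33 kN/m.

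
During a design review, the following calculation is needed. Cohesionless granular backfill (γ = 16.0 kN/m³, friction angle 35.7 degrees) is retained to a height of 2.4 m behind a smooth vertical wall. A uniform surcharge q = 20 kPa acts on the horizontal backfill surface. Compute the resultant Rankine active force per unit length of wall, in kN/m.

24.7 kN/m

K_a = tan²(45° − φ/2) = 0.2630.
Soil triangle: ½ K_a γ H² = 0.5×0.2630×16.0×2.4² = 12.12 kN/m.
Surcharge rectangle: K_a q H = 0.2630×20×2.4 = 12.62 kN/m.
Total = 12.12 + 12.62 = 24.74 kN/m.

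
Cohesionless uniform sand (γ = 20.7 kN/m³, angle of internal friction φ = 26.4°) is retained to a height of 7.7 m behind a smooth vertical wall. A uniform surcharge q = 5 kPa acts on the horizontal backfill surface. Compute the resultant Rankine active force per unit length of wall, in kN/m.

251 kN/m

K_a = tan²(45° − φ/2) = 0.3844.
Soil triangle: ½ K_a γ H² = 0.5×0.3844×20.7×7.7² = 235.9 kN/m.
Surcharge rectangle: K_a q H = 0.3844×5×7.7 = 14.80 kN/m.
Total = 235.9 + 14.80 = 250.7 kN/m.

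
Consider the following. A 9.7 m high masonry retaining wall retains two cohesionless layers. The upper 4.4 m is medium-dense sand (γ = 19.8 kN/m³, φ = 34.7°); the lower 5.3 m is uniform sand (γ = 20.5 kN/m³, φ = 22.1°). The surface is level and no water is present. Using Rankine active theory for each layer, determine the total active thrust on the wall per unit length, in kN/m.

392 kN/m

K_a1 = tan²(45°−34.7°/2) = 0.2745; K_a2 = tan²(45°−22.1°/2) = 0.4533.
Layer 1: σ at base = K_a1 γ₁ h₁ = 23.91 kPa; P₁ = ½×23.91×4.4 = 52.61.
Layer 2: σ_v at top = γ₁h₁ = 87.12; σ_h top = K_a2×87.12 = 39.49; σ_h base = K_a2×(87.12+20.5×5.3) = 88.73.
P₂ = ½(39.49+88.73)×5.3 = 339.8. Total P_a = 52.61+339.8 = 392.4 kN/m.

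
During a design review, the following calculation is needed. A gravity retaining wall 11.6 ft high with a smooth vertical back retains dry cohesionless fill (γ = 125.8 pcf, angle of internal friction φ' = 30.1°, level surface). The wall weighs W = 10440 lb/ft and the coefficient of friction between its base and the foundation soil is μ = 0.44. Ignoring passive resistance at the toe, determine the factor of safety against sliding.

1.63

K_a = tan²(45° − 30.1°/2) = 0.3320.
P_a = ½K_aγH² = 0.5×0.3320×125.8×11.6² = 2810 lb/ft, acting at H/3 = 3.867 ft above the base.
FS_sliding = μW / P_a = 0.44×10440 / 2810 = 1.635.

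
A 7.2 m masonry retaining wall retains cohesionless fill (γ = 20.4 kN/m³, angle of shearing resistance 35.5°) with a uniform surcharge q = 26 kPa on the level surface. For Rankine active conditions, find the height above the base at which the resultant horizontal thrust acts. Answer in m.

2.71 m

K_a = 0.2653.
Triangular part P₁ = ½K_aγH² = 140.3 at H/3 = 2.400 m; rectangular part P₂ = K_a q H = 49.66 at H/2 = 3.600 m.
ȳ = (P₁·2.400 + P₂·3.600)/(P₁+P₂) = 2.714 m.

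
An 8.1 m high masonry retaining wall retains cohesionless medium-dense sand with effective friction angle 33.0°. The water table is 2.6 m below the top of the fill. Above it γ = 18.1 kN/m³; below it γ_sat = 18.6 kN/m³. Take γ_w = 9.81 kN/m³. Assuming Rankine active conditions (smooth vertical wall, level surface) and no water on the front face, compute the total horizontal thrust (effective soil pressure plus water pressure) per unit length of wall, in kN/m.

282 kN/m

K_a = tan²(45° − φ/2) = 0.2948.
γ' = 18.6 − 9.81 = 8.790 kN/m³. Depth below WT = 5.5 m.
σ'_h at WT = K_a γ d_w = 13.87 kPa; at base = 13.87 + K_a γ' × 5.5 = 28.13 kPa.
P₁ (0–2.6 m) = ½×13.87×2.6 = 18.04. P₂ (2.6–8.1 m) = ½(13.87+28.13)×5.5 = 115.5.
P_w = ½ γ_w h₂² = 0.5×9.81×5.5² = 148.4. Total = 18.04+115.5+148.4 = 281.9 kN/m.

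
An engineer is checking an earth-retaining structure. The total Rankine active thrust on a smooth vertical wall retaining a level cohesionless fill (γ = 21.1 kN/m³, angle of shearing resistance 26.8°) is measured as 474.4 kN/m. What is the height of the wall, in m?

K_a = 0.3785. P_a = ½ K_a γ H² ⇒ H = √(2P_a/(K_a γ)).
H = √(2×474.4/(0.3785×21.1)) = 10.90 m.

10.9 m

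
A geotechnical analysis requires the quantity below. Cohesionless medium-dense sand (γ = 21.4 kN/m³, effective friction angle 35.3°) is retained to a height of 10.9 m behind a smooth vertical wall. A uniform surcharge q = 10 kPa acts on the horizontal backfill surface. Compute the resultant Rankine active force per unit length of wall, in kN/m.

369 kN/m

K_a = tan²(45° − φ/2) = 0.2675.
Soil triangle: ½ K_a γ H² = 0.5×0.2675×21.4×10.9² = 340.1 kN/m.
Surcharge rectangle: K_a q H = 0.2675×10×10.9 = 29.16 kN/m.
Total = 340.1 + 29.16 = 369.3 kN/m.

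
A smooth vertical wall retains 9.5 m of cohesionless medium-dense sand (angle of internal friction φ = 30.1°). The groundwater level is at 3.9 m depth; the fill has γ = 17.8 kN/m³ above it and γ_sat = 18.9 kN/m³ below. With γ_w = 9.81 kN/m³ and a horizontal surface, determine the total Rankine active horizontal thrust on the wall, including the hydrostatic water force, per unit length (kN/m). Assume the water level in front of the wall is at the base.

K_a = tan²(45° − φ/2) = 0.3320.
γ' = 18.9 − 9.81 = 9.090 kN/m³. Depth below WT = 5.6 m.
σ'_h at WT = K_a γ d_w = 23.05 kPa; at base = 23.05 + K_a γ' × 5.6 = 39.95 kPa.
P₁ (0–3.9 m) = ½×23.05×3.9 = 44.94. P₂ (3.9–9.5 m) = ½(23.05+39.95)×5.6 = 176.4.
P_w = ½ γ_w h₂² = 0.5×9.81×5.6² = 153.8. Total = 44.94+176.4+153.8 = 375.1 kN/m.

375 kN/m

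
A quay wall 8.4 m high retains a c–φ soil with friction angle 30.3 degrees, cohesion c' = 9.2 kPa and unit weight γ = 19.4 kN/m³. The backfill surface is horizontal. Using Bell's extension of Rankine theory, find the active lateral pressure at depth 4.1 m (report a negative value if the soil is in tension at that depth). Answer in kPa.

K_a = (1 − sin φ)/(1 + sin φ) = 0.3293.
σ_a = K_a γ z − 2c√K_a = 0.3293×19.4×4.1 − 2×9.2×0.5739 = 15.64 kPa.

15.6 kPa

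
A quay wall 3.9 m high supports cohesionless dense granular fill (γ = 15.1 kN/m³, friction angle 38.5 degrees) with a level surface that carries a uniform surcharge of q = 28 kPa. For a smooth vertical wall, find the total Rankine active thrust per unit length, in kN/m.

52.1 kN/m

K_a = tan²(45° − φ/2) = 0.2327.
Soil triangle: ½ K_a γ H² = 0.5×0.2327×15.1×3.9² = 26.72 kN/m.
Surcharge rectangle: K_a q H = 0.2327×28×3.9 = 25.41 kN/m.
Total = 26.72 + 25.41 = 52.12 kN/m.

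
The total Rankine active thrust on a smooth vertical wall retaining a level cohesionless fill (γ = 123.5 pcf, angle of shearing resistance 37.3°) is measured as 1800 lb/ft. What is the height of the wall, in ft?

K_a = 0.2453. P_a = ½ K_a γ H² ⇒ H = √(2P_a/(K_a γ)).
H = √(2×1800/(0.2453×123.5)) = 10.90 ft.

10.9 ft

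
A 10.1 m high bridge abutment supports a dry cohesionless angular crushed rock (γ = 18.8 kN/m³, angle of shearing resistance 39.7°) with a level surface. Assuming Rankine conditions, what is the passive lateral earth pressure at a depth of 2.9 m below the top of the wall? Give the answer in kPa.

K_p = (1 + sin φ)/(1 − sin φ) = 4.537.
σ_h = K_p γ z = 4.537 × 18.8 × 2.9 = 247.3 kPa.

247 kPa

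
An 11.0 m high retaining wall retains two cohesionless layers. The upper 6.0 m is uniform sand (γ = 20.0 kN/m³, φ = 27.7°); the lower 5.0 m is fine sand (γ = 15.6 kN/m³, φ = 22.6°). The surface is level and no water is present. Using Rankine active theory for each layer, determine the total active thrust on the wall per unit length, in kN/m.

K_a1 = tan²(45°−27.7°/2) = 0.3653; K_a2 = tan²(45°−22.6°/2) = 0.4448.
Layer 1: σ at base = K_a1 γ₁ h₁ = 43.84 kPa; P₁ = ½×43.84×6.0 = 131.5.
Layer 2: σ_v at top = γ₁h₁ = 120.0; σ_h top = K_a2×120.0 = 53.37; σ_h base = K_a2×(120.0+15.6×5.0) = 88.07.
P₂ = ½(53.37+88.07)×5.0 = 353.6. Total P_a = 131.5+353.6 = 485.1 kN/m.

485 kN/m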